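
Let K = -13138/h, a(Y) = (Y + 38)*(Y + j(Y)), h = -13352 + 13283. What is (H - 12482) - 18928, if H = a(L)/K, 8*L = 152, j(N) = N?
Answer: -206257563/6569 ≈ -31399.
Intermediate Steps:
h = -69
L = 19 (L = (1/8)*152 = 19)
a(Y) = 2*Y*(38 + Y) (a(Y) = (Y + 38)*(Y + Y) = (38 + Y)*(2*Y) = 2*Y*(38 + Y))
K = 13138/69 (K = -13138/(-69) = -13138*(-1/69) = 13138/69 ≈ 190.41)
H = 74727/6569 (H = (2*19*(38 + 19))/(13138/69) = (2*19*57)*(69/13138) = 2166*(69/13138) = 74727/6569 ≈ 11.376)
(H - 12482) - 18928 = (74727/6569 - 12482) - 18928 = -81919531/6569 - 18928 = -206257563/6569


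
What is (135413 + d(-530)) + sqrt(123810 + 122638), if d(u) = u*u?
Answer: 416313 + 4*sqrt(15403) ≈ 4.1681e+5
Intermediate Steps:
d(u) = u**2
(135413 + d(-530)) + sqrt(123810 + 122638) = (135413 + (-530)**2) + sqrt(123810 + 122638) = (135413 + 280900) + sqrt(246448) = 416313 + 4*sqrt(15403)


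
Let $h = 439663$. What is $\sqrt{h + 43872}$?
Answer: $\sqrt{483535} \approx 695.37$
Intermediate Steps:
$\sqrt{h + 43872} = \sqrt{439663 + 43872} = \sqrt{483535}$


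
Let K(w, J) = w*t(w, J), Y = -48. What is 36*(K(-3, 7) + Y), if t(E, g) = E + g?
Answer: -2160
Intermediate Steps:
K(w, J) = w*(J + w) (K(w, J) = w*(w + J) = w*(J + w))
36*(K(-3, 7) + Y) = 36*(-3*(7 - 3) - 48) = 36*(-3*4 - 48) = 36*(-12 - 48) = 36*(-60) = -2160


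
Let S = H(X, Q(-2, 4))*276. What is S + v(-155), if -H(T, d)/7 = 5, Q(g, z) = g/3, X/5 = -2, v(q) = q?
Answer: -9815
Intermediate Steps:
X = -10 (X = 5*(-2) = -10)
Q(g, z) = g/3 (Q(g, z) = g*(⅓) = g/3)
H(T, d) = -35 (H(T, d) = -7*5 = -35)
S = -9660 (S = -35*276 = -9660)
S + v(-155) = -9660 - 155 = -9815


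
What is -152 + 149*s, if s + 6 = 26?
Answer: 2828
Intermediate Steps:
s = 20 (s = -6 + 26 = 20)
-152 + 149*s = -152 + 149*20 = -152 + 2980 = 2828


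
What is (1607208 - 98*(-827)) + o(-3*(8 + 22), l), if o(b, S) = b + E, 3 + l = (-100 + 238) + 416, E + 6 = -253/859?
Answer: 1450127469/859 ≈ 1.6882e+6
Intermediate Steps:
E = -5407/859 (E = -6 - 253/859 = -5407/859 ≈ -6.2945)
l = 551 (l = -3 + ((-100 + 238) + 416) = -3 + (138 + 416) = -3 + 554 = 551)
o(b, S) = -5407/859 + b (o(b, S) = b - 5407/859 = -5407/859 + b)
(1607208 - 98*(-827)) + o(-3*(8 + 22), l) = (1607208 - 98*(-827)) + (-5407/859 - 3*(8 + 22)) = (1607208 + 81046) + (-5407/859 - 3*30) = 1688254 + (-5407/859 - 90) = 1688254 - 82717/859 = 1450127469/859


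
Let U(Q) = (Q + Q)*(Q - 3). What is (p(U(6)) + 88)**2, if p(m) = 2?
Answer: 8100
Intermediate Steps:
U(Q) = 2*Q*(-3 + Q) (U(Q) = (2*Q)*(-3 + Q) = 2*Q*(-3 + Q))
(p(U(6)) + 88)**2 = (2 + 88)**2 = 90**2 = 8100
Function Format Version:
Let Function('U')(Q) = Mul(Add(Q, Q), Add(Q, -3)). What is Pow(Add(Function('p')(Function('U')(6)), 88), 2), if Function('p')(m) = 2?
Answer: 8100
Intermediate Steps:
Function('U')(Q) = Mul(2, Q, Add(-3, Q)) (Function('U')(Q) = Mul(Mul(2, Q), Add(-3, Q)) = Mul(2, Q, Add(-3, Q)))
Pow(Add(Function('p')(Function('U')(6)), 88), 2) = Pow(Add(2, 88), 2) = Pow(90, 2) = 8100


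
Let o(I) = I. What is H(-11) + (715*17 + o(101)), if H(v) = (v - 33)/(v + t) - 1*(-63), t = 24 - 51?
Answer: 234083/19 ≈ 12320.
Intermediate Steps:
t = -27
H(v) = 63 + (-33 + v)/(-27 + v) (H(v) = (v - 33)/(v - 27) - 1*(-63) = (-33 + v)/(-27 + v) + 63 = 63 + (-33 + v)/(-27 + v))
H(-11) + (715*17 + o(101)) = 2*(-867 + 32*(-11))/(-27 - 11) + (715*17 + 101) = 2*(-867 - 352)/(-38) + (12155 + 101) = 2*(-1/38)*(-1219) + 12256 = 1219/19 + 12256 = 234083/19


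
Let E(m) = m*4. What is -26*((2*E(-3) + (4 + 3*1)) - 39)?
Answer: 1456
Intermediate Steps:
E(m) = 4*m
-26*((2*E(-3) + (4 + 3*1)) - 39) = -26*((2*(4*(-3)) + (4 + 3*1)) - 39) = -26*((2*(-12) + (4 + 3)) - 39) = -26*((-24 + 7) - 39) = -26*(-17 - 39) = -26*(-56) = 1456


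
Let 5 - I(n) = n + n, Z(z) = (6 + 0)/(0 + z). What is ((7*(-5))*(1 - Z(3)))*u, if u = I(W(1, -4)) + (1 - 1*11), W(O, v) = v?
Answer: 105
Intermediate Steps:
Z(z) = 6/z
I(n) = 5 - 2*n (I(n) = 5 - (n + n) = 5 - 2*n)
u = 3 (u = (5 - 2*(-4)) + (1 - 1*11) = (5 + 8) + (1 - 11) = 13 - 10 = 3)
((7*(-5))*(1 - Z(3)))*u = ((7*(-5))*(1 - 6/3))*3 = -35*(1 - 6/3)*3 = -35*(1 - 1*2)*3 = -35*(1 - 2)*3 = -35*(-1)*3 = 35*3 = 105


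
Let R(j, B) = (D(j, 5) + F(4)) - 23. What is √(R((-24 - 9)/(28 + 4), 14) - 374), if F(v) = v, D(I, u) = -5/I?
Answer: I*√422697/33 ≈ 19.702*I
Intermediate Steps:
R(j, B) = -19 - 5/j (R(j, B) = (-5/j + 4) - 23 = (4 - 5/j) - 23 = -19 - 5/j)
√(R((-24 - 9)/(28 + 4), 14) - 374) = √((-19 - 5*(28 + 4)/(-24 - 9)) - 374) = √((-19 - 5/((-33/32))) - 374) = √((-19 - 5/((-33*1/32))) - 374) = √((-19 - 5/(-33/32)) - 374) = √((-19 - 5*(-32/33)) - 374) = √((-19 + 160/33) - 374) = √(-467/33 - 374) = √(-12809/33) = I*√422697/33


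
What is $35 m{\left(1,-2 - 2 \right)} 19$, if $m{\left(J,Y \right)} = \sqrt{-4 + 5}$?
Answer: $665$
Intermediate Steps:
$m{\left(J,Y \right)} = 1$ ($m{\left(J,Y \right)} = \sqrt{1} = 1$)
$35 m{\left(1,-2 - 2 \right)} 19 = 35 \cdot 1 \cdot 19 = 35 \cdot 19 = 665$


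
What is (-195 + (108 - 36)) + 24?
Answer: -99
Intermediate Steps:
(-195 + (108 - 36)) + 24 = (-195 + 72) + 24 = -123 + 24 = -99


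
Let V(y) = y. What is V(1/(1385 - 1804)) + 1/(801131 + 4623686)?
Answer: -5424398/2272998323 ≈ -0.0023865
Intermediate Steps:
V(1/(1385 - 1804)) + 1/(801131 + 4623686) = 1/(1385 - 1804) + 1/(801131 + 4623686) = 1/(-419) + 1/5424817 = -1/419 + 1/5424817 = -5424398/2272998323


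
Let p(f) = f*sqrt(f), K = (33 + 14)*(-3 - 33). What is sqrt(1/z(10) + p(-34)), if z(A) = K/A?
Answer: sqrt(-470 - 2703816*I*sqrt(34))/282 ≈ 9.9561 - 9.9564*I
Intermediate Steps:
K = -1692 (K = 47*(-36) = -1692)
z(A) = -1692/A
p(f) = f**(3/2)
sqrt(1/z(10) + p(-34)) = sqrt(1/(-1692/10) + (-34)**(3/2)) = sqrt(1/(-1692*1/10) - 34*I*sqrt(34)) = sqrt(1/(-846/5) - 34*I*sqrt(34)) = sqrt(-5/846 - 34*I*sqrt(34))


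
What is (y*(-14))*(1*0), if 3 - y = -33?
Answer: 0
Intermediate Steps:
y = 36 (y = 3 - 1*(-33) = 3 + 33 = 36)
(y*(-14))*(1*0) = (36*(-14))*(1*0) = -504*0 = 0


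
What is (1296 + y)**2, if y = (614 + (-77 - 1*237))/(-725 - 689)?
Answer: 839279518884/499849 ≈ 1.6791e+6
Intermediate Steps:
y = -150/707 (y = (614 + (-77 - 237))/(-1414) = (614 - 314)*(-1/1414) = 300*(-1/1414) = -150/707 ≈ -0.21216)
(1296 + y)**2 = (1296 - 150/707)**2 = (916122/707)**2 = 839279518884/499849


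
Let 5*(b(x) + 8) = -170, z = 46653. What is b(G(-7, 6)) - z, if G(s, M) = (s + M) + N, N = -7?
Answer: -46695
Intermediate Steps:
G(s, M) = -7 + M + s (G(s, M) = (s + M) - 7 = (M + s) - 7 = -7 + M + s)
b(x) = -42 (b(x) = -8 + (⅕)*(-170) = -8 - 34 = -42)
b(G(-7, 6)) - z = -42 - 1*46653 = -42 - 46653 = -46695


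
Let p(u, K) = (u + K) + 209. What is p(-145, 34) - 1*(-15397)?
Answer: 15495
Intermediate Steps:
p(u, K) = 209 + K + u (p(u, K) = (K + u) + 209 = 209 + K + u)
p(-145, 34) - 1*(-15397) = (209 + 34 - 145) - 1*(-15397) = 98 + 15397 = 15495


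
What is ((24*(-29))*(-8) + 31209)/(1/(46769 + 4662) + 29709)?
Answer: 145498299/117535660 ≈ 1.2379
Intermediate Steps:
((24*(-29))*(-8) + 31209)/(1/(46769 + 4662) + 29709) = (-696*(-8) + 31209)/(1/51431 + 29709) = (5568 + 31209)/(1/51431 + 29709) = 36777/(1527963580/51431) = 36777*(51431/1527963580) = 145498299/117535660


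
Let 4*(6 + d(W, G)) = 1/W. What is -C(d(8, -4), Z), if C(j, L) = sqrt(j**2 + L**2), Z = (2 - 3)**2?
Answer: -sqrt(37505)/32 ≈ -6.0519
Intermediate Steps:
d(W, G) = -6 + 1/(4*W)
Z = 1 (Z = (-1)**2 = 1)
C(j, L) = sqrt(L**2 + j**2)
-C(d(8, -4), Z) = -sqrt(1**2 + (-6 + (1/4)/8)**2) = -sqrt(1 + (-6 + (1/4)*(1/8))**2) = -sqrt(1 + (-6 + 1/32)**2) = -sqrt(1 + (-191/32)**2) = -sqrt(1 + 36481/1024) = -sqrt(37505/1024) = -sqrt(37505)/32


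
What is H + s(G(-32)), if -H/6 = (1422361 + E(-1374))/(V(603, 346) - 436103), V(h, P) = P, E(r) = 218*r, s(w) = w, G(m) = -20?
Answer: -1978166/435757 ≈ -4.5396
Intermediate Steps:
H = 6736974/435757 (H = -6*(1422361 + 218*(-1374))/(346 - 436103) = -6*(1422361 - 299532)/(-435757) = -6736974*(-1)/435757 = -6*(-1122829/435757) = 6736974/435757 ≈ 15.460)
H + s(G(-32)) = 6736974/435757 - 20 = -1978166/435757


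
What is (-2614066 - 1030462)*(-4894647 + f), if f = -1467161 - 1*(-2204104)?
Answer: 15152868643712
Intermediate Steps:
f = 736943 (f = -1467161 + 2204104 = 736943)
(-2614066 - 1030462)*(-4894647 + f) = (-2614066 - 1030462)*(-4894647 + 736943) = -3644528*(-4157704) = 15152868643712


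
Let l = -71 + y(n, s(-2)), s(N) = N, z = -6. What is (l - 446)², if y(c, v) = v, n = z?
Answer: 269361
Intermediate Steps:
n = -6
l = -73 (l = -71 - 2 = -73)
(l - 446)² = (-73 - 446)² = (-519)² = 269361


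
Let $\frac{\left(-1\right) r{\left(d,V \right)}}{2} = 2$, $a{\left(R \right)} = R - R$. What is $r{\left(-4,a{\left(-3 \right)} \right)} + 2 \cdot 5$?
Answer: $6$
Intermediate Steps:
$a{\left(R \right)} = 0$
$r{\left(d,V \right)} = -4$ ($r{\left(d,V \right)} = \left(-2\right) 2 = -4$)
$r{\left(-4,a{\left(-3 \right)} \right)} + 2 \cdot 5 = -4 + 2 \cdot 5 = -4 + 10 = 6$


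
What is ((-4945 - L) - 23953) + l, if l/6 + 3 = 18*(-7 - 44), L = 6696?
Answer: -41120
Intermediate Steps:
l = -5526 (l = -18 + 6*(18*(-7 - 44)) = -18 + 6*(18*(-51)) = -18 + 6*(-918) = -18 - 5508 = -5526)
((-4945 - L) - 23953) + l = ((-4945 - 1*6696) - 23953) - 5526 = ((-4945 - 6696) - 23953) - 5526 = (-11641 - 23953) - 5526 = -35594 - 5526 = -41120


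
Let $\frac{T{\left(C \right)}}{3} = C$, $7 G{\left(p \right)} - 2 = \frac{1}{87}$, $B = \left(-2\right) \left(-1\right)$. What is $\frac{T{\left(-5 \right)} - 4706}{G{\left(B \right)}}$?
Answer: $- \frac{410727}{25} \approx -16429.0$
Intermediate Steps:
$B = 2$
$G{\left(p \right)} = \frac{25}{87}$ ($G{\left(p \right)} = \frac{2}{7} + \frac{1}{7 \cdot 87} = \frac{2}{7} + \frac{1}{7} \cdot \frac{1}{87} = \frac{2}{7} + \frac{1}{609} = \frac{25}{87}$)
$T{\left(C \right)} = 3 C$
$\frac{T{\left(-5 \right)} - 4706}{G{\left(B \right)}} = \frac{3 \left(-5\right) - 4706}{\frac{25}{87}} = \left(-15 - 4706\right) \frac{87}{25} = \left(-4721\right) \frac{87}{25} = - \frac{410727}{25}$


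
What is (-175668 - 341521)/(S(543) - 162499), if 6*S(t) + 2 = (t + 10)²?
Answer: 3103134/669187 ≈ 4.6372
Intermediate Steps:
S(t) = -⅓ + (10 + t)²/6 (S(t) = -⅓ + (t + 10)²/6 = -⅓ + (10 + t)²/6)
(-175668 - 341521)/(S(543) - 162499) = (-175668 - 341521)/((-⅓ + (10 + 543)²/6) - 162499) = -517189/((-⅓ + (⅙)*553²) - 162499) = -517189/((-⅓ + (⅙)*305809) - 162499) = -517189/((-⅓ + 305809/6) - 162499) = -517189/(305807/6 - 162499) = -517189/(-669187/6) = -517189*(-6/669187) = 3103134/669187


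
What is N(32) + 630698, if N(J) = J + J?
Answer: 630762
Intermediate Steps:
N(J) = 2*J
N(32) + 630698 = 2*32 + 630698 = 64 + 630698 = 630762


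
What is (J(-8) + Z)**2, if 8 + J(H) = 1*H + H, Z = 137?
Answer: 12769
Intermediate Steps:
J(H) = -8 + 2*H (J(H) = -8 + (1*H + H) = -8 + (H + H) = -8 + 2*H)
(J(-8) + Z)**2 = ((-8 + 2*(-8)) + 137)**2 = ((-8 - 16) + 137)**2 = (-24 + 137)**2 = 113**2 = 12769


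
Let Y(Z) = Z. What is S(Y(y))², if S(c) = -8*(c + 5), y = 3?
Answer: 4096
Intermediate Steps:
S(c) = -40 - 8*c (S(c) = -8*(5 + c) = -40 - 8*c)
S(Y(y))² = (-40 - 8*3)² = (-40 - 24)² = (-64)² = 4096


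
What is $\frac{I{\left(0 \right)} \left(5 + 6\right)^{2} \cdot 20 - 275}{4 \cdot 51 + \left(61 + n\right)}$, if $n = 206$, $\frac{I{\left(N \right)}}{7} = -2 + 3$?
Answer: $\frac{5555}{157} \approx 35.382$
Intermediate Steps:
$I{\left(N \right)} = 7$ ($I{\left(N \right)} = 7 \left(-2 + 3\right) = 7 \cdot 1 = 7$)
$\frac{I{\left(0 \right)} \left(5 + 6\right)^{2} \cdot 20 - 275}{4 \cdot 51 + \left(61 + n\right)} = \frac{7 \left(5 + 6\right)^{2} \cdot 20 - 275}{4 \cdot 51 + \left(61 + 206\right)} = \frac{7 \cdot 11^{2} \cdot 20 - 275}{204 + 267} = \frac{7 \cdot 121 \cdot 20 - 275}{471} = \left(847 \cdot 20 - 275\right) \frac{1}{471} = \left(16940 - 275\right) \frac{1}{471} = 16665 \cdot \frac{1}{471} = \frac{5555}{157}$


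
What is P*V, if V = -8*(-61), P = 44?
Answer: 21472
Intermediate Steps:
V = 488
P*V = 44*488 = 21472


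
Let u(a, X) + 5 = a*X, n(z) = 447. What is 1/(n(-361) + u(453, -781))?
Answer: -1/353351 ≈ -2.8300e-6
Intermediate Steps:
u(a, X) = -5 + X*a (u(a, X) = -5 + a*X = -5 + X*a)
1/(n(-361) + u(453, -781)) = 1/(447 + (-5 - 781*453)) = 1/(447 + (-5 - 353793)) = 1/(447 - 353798) = 1/(-353351) = -1/353351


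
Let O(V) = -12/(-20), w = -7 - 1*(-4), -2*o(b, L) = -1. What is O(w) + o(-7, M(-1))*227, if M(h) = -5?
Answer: 1141/10 ≈ 114.10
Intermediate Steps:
o(b, L) = ½ (o(b, L) = -½*(-1) = ½)
w = -3 (w = -7 + 4 = -3)
O(V) = ⅗ (O(V) = -12*(-1/20) = ⅗)
O(w) + o(-7, M(-1))*227 = ⅗ + (½)*227 = ⅗ + 227/2 = 1141/10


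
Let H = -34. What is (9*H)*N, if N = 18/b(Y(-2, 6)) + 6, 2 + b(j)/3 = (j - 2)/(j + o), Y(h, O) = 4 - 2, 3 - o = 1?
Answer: -918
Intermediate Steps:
o = 2 (o = 3 - 1*1 = 3 - 1 = 2)
Y(h, O) = 2
b(j) = -6 + 3*(-2 + j)/(2 + j) (b(j) = -6 + 3*((j - 2)/(j + 2)) = -6 + 3*((-2 + j)/(2 + j)) = -6 + 3*(-2 + j)/(2 + j))
N = 3 (N = 18/((3*(-6 - 1*2)/(2 + 2))) + 6 = 18/((3*(-6 - 2)/4)) + 6 = 18/((3*(1/4)*(-8))) + 6 = 18/(-6) + 6 = 18*(-1/6) + 6 = -3 + 6 = 3)
(9*H)*N = (9*(-34))*3 = -306*3 = -918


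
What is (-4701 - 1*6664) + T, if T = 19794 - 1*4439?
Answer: 3990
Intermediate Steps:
T = 15355 (T = 19794 - 4439 = 15355)
(-4701 - 1*6664) + T = (-4701 - 1*6664) + 15355 = (-4701 - 6664) + 15355 = -11365 + 15355 = 3990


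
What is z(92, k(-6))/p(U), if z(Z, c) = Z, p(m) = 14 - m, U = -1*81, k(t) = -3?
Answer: 92/95 ≈ 0.96842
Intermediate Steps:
U = -81
z(92, k(-6))/p(U) = 92/(14 - 1*(-81)) = 92/(14 + 81) = 92/95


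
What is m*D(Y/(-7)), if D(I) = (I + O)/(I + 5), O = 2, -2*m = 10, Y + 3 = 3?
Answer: -2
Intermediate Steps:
Y = 0 (Y = -3 + 3 = 0)
m = -5 (m = -½*10 = -5)
D(I) = (2 + I)/(5 + I) (D(I) = (I + 2)/(I + 5) = (2 + I)/(5 + I))
m*D(Y/(-7)) = -5*(2 + 0/(-7))/(5 + 0/(-7)) = -5*(2 + 0*(-⅐))/(5 + 0*(-⅐)) = -5*(2 + 0)/(5 + 0) = -5*2/5 = -2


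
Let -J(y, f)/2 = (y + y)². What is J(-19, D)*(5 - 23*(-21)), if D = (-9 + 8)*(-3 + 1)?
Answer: -1409344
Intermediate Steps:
D = 2 (D = -1*(-2) = 2)
J(y, f) = -8*y² (J(y, f) = -2*(y + y)² = -2*4*y² = -8*y²)
J(-19, D)*(5 - 23*(-21)) = (-8*(-19)²)*(5 - 23*(-21)) = (-8*361)*(5 + 483) = -2888*488 = -1409344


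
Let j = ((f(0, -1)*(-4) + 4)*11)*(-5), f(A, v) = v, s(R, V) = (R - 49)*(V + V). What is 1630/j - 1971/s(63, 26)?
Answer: -51347/8008 ≈ -6.4120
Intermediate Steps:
s(R, V) = 2*V*(-49 + R) (s(R, V) = (-49 + R)*(2*V) = 2*V*(-49 + R))
j = -440 (j = ((-1*(-4) + 4)*11)*(-5) = ((4 + 4)*11)*(-5) = (8*11)*(-5) = 88*(-5) = -440)
1630/j - 1971/s(63, 26) = 1630/(-440) - 1971*1/(52*(-49 + 63)) = 1630*(-1/440) - 1971/(2*26*14) = -163/44 - 1971/728 = -51347/8008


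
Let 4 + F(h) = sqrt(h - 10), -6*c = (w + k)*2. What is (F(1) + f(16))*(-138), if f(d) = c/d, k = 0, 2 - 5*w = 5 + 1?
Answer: 5497/10 - 414*I ≈ 549.7 - 414.0*I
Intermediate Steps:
w = -4/5 (w = 2/5 - (5 + 1)/5 = 2/5 - 1/5*6 = 2/5 - 6/5 = -4/5 ≈ -0.80000)
c = 4/15 (c = -(-4/5 + 0)*2/6 = -(-2)*2/15 = -1/6*(-8/5) = 4/15 ≈ 0.26667)
f(d) = 4/(15*d)
F(h) = -4 + sqrt(-10 + h) (F(h) = -4 + sqrt(h - 10) = -4 + sqrt(-10 + h))
(F(1) + f(16))*(-138) = ((-4 + sqrt(-10 + 1)) + (4/15)/16)*(-138) = ((-4 + sqrt(-9)) + (4/15)*(1/16))*(-138) = ((-4 + 3*I) + 1/60)*(-138) = (-239/60 + 3*I)*(-138) = 5497/10 - 414*I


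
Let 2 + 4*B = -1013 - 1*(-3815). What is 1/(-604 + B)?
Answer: 1/96 ≈ 0.010417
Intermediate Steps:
B = 700 (B = -½ + (-1013 - 1*(-3815))/4 = -½ + (-1013 + 3815)/4 = -½ + (¼)*2802 = -½ + 1401/2 = 700)
1/(-604 + B) = 1/(-604 + 700) = 1/96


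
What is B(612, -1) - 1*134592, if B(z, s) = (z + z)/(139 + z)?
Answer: -101077368/751 ≈ -1.3459e+5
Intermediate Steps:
B(z, s) = 2*z/(139 + z) (B(z, s) = (2*z)/(139 + z) = 2*z/(139 + z))
B(612, -1) - 1*134592 = 2*612/(139 + 612) - 1*134592 = 2*612/751 - 134592 = 2*612*(1/751) - 134592 = 1224/751 - 134592 = -101077368/751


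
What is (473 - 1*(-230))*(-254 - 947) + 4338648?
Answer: 3494345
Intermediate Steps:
(473 - 1*(-230))*(-254 - 947) + 4338648 = (473 + 230)*(-1201) + 4338648 = 703*(-1201) + 4338648 = -844303 + 4338648 = 3494345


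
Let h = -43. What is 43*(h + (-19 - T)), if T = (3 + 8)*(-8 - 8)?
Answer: 4902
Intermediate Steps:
T = -176 (T = 11*(-16) = -176)
43*(h + (-19 - T)) = 43*(-43 + (-19 - 1*(-176))) = 43*(-43 + (-19 + 176)) = 43*(-43 + 157) = 43*114 = 4902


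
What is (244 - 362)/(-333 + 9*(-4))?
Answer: 118/369 ≈ 0.31978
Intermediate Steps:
(244 - 362)/(-333 + 9*(-4)) = -118/(-333 - 36) = -118/(-369) = -118*(-1/369) = 118/369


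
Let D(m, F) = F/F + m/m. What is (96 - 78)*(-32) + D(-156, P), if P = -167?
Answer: -574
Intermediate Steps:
D(m, F) = 2 (D(m, F) = 1 + 1 = 2)
(96 - 78)*(-32) + D(-156, P) = (96 - 78)*(-32) + 2 = 18*(-32) + 2 = -576 + 2 = -574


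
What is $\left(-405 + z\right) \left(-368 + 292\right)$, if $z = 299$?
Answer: $8056$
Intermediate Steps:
$\left(-405 + z\right) \left(-368 + 292\right) = \left(-405 + 299\right) \left(-368 + 292\right) = \left(-106\right) \left(-76\right) = 8056$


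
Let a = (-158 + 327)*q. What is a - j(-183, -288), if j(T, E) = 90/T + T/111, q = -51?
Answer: -19448252/2257 ≈ -8616.9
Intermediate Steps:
j(T, E) = 90/T + T/111 (j(T, E) = 90/T + T*(1/111) = 90/T + T/111)
a = -8619 (a = (-158 + 327)*(-51) = 169*(-51) = -8619)
a - j(-183, -288) = -8619 - (90/(-183) + (1/111)*(-183)) = -8619 - (90*(-1/183) - 61/37) = -8619 - (-30/61 - 61/37) = -8619 - 1*(-4831/2257) = -8619 + 4831/2257 = -19448252/2257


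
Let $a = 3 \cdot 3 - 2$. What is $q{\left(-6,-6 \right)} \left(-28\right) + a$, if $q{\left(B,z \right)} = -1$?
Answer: $35$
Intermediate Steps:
$a = 7$ ($a = 9 - 2 = 7$)
$q{\left(-6,-6 \right)} \left(-28\right) + a = \left(-1\right) \left(-28\right) + 7 = 28 + 7 = 35$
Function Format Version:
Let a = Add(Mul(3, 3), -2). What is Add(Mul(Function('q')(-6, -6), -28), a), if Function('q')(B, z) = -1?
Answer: 35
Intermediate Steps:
a = 7 (a = Add(9, -2) = 7)
Add(Mul(Function('q')(-6, -6), -28), a) = Add(Mul(-1, -28), 7) = Add(28, 7) = 35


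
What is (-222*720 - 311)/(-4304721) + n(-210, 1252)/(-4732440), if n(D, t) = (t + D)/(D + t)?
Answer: 84211188191/2263537094360 ≈ 0.037203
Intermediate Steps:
n(D, t) = 1 (n(D, t) = (D + t)/(D + t) = 1)
(-222*720 - 311)/(-4304721) + n(-210, 1252)/(-4732440) = (-222*720 - 311)/(-4304721) + 1/(-4732440) = (-159840 - 311)*(-1/4304721) + 1*(-1/4732440) = -160151*(-1/4304721) - 1/4732440 = 160151/4304721 - 1/4732440 = 84211188191/2263537094360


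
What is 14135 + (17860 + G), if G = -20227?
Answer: 11768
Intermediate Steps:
14135 + (17860 + G) = 14135 + (17860 - 20227) = 14135 - 2367 = 11768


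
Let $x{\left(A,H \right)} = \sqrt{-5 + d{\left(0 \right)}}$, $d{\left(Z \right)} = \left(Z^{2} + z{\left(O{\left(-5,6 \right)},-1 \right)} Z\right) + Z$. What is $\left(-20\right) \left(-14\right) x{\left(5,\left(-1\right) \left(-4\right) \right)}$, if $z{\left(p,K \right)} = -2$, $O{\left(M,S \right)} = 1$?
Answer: $280 i \sqrt{5} \approx 626.1 i$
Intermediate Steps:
$d{\left(Z \right)} = Z^{2} - Z$ ($d{\left(Z \right)} = \left(Z^{2} - 2 Z\right) + Z = Z^{2} - Z$)
$x{\left(A,H \right)} = i \sqrt{5}$ ($x{\left(A,H \right)} = \sqrt{-5 + 0 \left(-1 + 0\right)} = \sqrt{-5 + 0 \left(-1\right)} = \sqrt{-5 + 0} = \sqrt{-5} = i \sqrt{5}$)
$\left(-20\right) \left(-14\right) x{\left(5,\left(-1\right) \left(-4\right) \right)} = \left(-20\right) \left(-14\right) i \sqrt{5} = 280 i \sqrt{5}$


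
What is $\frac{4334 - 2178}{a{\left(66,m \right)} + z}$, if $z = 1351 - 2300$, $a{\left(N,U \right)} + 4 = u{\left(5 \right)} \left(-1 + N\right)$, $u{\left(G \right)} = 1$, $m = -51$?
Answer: $- \frac{539}{222} \approx -2.4279$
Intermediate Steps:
$a{\left(N,U \right)} = -5 + N$ ($a{\left(N,U \right)} = -4 + 1 \left(-1 + N\right) = -4 + \left(-1 + N\right) = -5 + N$)
$z = -949$
$\frac{4334 - 2178}{a{\left(66,m \right)} + z} = \frac{4334 - 2178}{\left(-5 + 66\right) - 949} = \frac{2156}{61 - 949} = \frac{2156}{-888} = 2156 \left(- \frac{1}{888}\right) = - \frac{539}{222}$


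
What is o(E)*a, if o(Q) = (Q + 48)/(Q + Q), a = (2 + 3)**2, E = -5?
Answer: -215/2 ≈ -107.50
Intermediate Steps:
a = 25 (a = 5**2 = 25)
o(Q) = (48 + Q)/(2*Q) (o(Q) = (48 + Q)/((2*Q)) = (48 + Q)*(1/(2*Q)) = (48 + Q)/(2*Q))
o(E)*a = ((1/2)*(48 - 5)/(-5))*25 = ((1/2)*(-1/5)*43)*25 = -43/10*25 = -215/2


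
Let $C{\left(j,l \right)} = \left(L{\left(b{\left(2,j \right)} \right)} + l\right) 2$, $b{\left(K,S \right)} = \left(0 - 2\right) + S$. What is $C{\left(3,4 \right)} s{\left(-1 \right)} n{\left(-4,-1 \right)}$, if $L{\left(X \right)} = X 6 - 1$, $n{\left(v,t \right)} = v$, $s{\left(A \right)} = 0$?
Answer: $0$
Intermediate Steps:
$b{\left(K,S \right)} = -2 + S$
$L{\left(X \right)} = -1 + 6 X$ ($L{\left(X \right)} = 6 X - 1 = -1 + 6 X$)
$C{\left(j,l \right)} = -26 + 2 l + 12 j$ ($C{\left(j,l \right)} = \left(\left(-1 + 6 \left(-2 + j\right)\right) + l\right) 2 = \left(\left(-1 + \left(-12 + 6 j\right)\right) + l\right) 2 = \left(\left(-13 + 6 j\right) + l\right) 2 = \left(-13 + l + 6 j\right) 2 = -26 + 2 l + 12 j$)
$C{\left(3,4 \right)} s{\left(-1 \right)} n{\left(-4,-1 \right)} = \left(-26 + 2 \cdot 4 + 12 \cdot 3\right) 0 \left(-4\right) = \left(-26 + 8 + 36\right) 0 \left(-4\right) = 18 \cdot 0 \left(-4\right) = 0 \left(-4\right) = 0$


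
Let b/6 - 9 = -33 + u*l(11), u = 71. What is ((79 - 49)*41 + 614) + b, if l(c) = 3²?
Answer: 5534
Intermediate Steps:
l(c) = 9
b = 3690 (b = 54 + 6*(-33 + 71*9) = 54 + 6*(-33 + 639) = 54 + 6*606 = 54 + 3636 = 3690)
((79 - 49)*41 + 614) + b = ((79 - 49)*41 + 614) + 3690 = (30*41 + 614) + 3690 = (1230 + 614) + 3690 = 1844 + 3690 = 5534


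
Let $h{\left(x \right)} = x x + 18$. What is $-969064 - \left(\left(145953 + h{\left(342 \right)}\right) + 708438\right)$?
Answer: $-1940437$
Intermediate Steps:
$h{\left(x \right)} = 18 + x^{2}$ ($h{\left(x \right)} = x^{2} + 18 = 18 + x^{2}$)
$-969064 - \left(\left(145953 + h{\left(342 \right)}\right) + 708438\right) = -969064 - \left(\left(145953 + \left(18 + 342^{2}\right)\right) + 708438\right) = -969064 - \left(\left(145953 + \left(18 + 116964\right)\right) + 708438\right) = -969064 - \left(\left(145953 + 116982\right) + 708438\right) = -969064 - \left(262935 + 708438\right) = -969064 - 971373 = -1940437$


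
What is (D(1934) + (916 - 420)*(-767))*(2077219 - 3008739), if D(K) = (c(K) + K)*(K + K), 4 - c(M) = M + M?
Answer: 7308400381440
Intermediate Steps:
c(M) = 4 - 2*M (c(M) = 4 - (M + M) = 4 - 2*M)
D(K) = 2*K*(4 - K) (D(K) = ((4 - 2*K) + K)*(K + K) = (4 - K)*(2*K) = 2*K*(4 - K))
(D(1934) + (916 - 420)*(-767))*(2077219 - 3008739) = (2*1934*(4 - 1*1934) + (916 - 420)*(-767))*(2077219 - 3008739) = (2*1934*(4 - 1934) + 496*(-767))*(-931520) = (2*1934*(-1930) - 380432)*(-931520) = (-7465240 - 380432)*(-931520) = -7845672*(-931520) = 7308400381440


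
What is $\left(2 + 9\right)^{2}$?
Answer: $121$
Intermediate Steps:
$\left(2 + 9\right)^{2} = 11^{2} = 121$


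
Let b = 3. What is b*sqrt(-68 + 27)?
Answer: 3*I*sqrt(41) ≈ 19.209*I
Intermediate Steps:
b*sqrt(-68 + 27) = 3*sqrt(-68 + 27) = 3*sqrt(-41) = 3*(I*sqrt(41)) = 3*I*sqrt(41)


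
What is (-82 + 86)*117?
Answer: 468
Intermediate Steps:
(-82 + 86)*117 = 4*117 = 468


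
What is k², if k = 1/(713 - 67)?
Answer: 1/417316 ≈ 2.3963e-6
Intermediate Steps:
k = 1/646 ≈ 0.0015480
k² = (1/646)² = 1/417316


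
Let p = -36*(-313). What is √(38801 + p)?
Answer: √50069 ≈ 223.76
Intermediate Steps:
p = 11268
√(38801 + p) = √(38801 + 11268) = √50069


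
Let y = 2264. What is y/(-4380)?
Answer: -566/1095 ≈ -0.51690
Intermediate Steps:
y/(-4380) = 2264/(-4380) = 2264*(-1/4380) = -566/1095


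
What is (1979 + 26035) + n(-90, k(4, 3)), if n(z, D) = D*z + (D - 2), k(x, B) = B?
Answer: 27745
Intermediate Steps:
n(z, D) = -2 + D + D*z (n(z, D) = D*z + (-2 + D) = -2 + D + D*z)
(1979 + 26035) + n(-90, k(4, 3)) = (1979 + 26035) + (-2 + 3 + 3*(-90)) = 28014 + (-2 + 3 - 270) = 28014 - 269 = 27745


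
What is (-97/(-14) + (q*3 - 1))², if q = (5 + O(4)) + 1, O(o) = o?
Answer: 253009/196 ≈ 1290.9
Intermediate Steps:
q = 10 (q = (5 + 4) + 1 = 9 + 1 = 10)
(-97/(-14) + (q*3 - 1))² = (-97/(-14) + (10*3 - 1))² = (-97*(-1/14) + (30 - 1))² = (97/14 + 29)² = (503/14)² = 253009/196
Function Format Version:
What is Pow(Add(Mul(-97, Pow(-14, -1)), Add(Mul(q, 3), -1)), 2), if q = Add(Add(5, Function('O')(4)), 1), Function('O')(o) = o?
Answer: Rational(253009, 196) ≈ 1290.9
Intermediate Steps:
q = 10 (q = Add(Add(5, 4), 1) = Add(9, 1) = 10)
Pow(Add(Mul(-97, Pow(-14, -1)), Add(Mul(q, 3), -1)), 2) = Pow(Add(Mul(-97, Pow(-14, -1)), Add(Mul(10, 3), -1)), 2) = Pow(Add(Mul(-97, Rational(-1, 14)), Add(30, -1)), 2) = Pow(Add(Rational(97, 14), 29), 2) = Pow(Rational(503, 14), 2) = Rational(253009, 196)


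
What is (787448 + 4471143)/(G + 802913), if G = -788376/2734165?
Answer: 14377855461515/2195295834269 ≈ 6.5494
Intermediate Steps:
G = -788376/2734165 (G = -788376*1/2734165 = -788376/2734165 ≈ -0.28834)
(787448 + 4471143)/(G + 802913) = (787448 + 4471143)/(-788376/2734165 + 802913) = 5258591/(2195295834269/2734165) = 5258591*(2734165/2195295834269) = 14377855461515/2195295834269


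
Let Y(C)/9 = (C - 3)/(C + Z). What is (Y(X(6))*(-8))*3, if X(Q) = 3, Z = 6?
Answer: 0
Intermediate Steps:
Y(C) = 9*(-3 + C)/(6 + C) (Y(C) = 9*((C - 3)/(C + 6)) = 9*((-3 + C)/(6 + C)) = 9*(-3 + C)/(6 + C))
(Y(X(6))*(-8))*3 = ((9*(-3 + 3)/(6 + 3))*(-8))*3 = ((9*0/9)*(-8))*3 = ((9*(1/9)*0)*(-8))*3 = (0*(-8))*3 = 0*3 = 0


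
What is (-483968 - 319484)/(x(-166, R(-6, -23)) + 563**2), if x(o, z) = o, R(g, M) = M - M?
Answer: -803452/316803 ≈ -2.5361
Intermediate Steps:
R(g, M) = 0
(-483968 - 319484)/(x(-166, R(-6, -23)) + 563**2) = (-483968 - 319484)/(-166 + 563**2) = -803452/(-166 + 316969) = -803452/316803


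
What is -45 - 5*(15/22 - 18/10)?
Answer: -867/22 ≈ -39.409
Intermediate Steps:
-45 - 5*(15/22 - 18/10) = -45 - 5*(15*(1/22) - 18*1/10) = -45 - 5*(15/22 - 9/5) = -45 - 5*(-123/110) = -45 + 123/22 = -867/22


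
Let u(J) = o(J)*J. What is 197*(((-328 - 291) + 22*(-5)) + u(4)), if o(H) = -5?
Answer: -147553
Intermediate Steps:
u(J) = -5*J
197*(((-328 - 291) + 22*(-5)) + u(4)) = 197*(((-328 - 291) + 22*(-5)) - 5*4) = 197*((-619 - 110) - 20) = 197*(-729 - 20) = 197*(-749) = -147553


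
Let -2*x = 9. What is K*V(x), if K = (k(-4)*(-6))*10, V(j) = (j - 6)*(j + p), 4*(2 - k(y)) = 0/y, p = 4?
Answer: -630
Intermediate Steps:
x = -9/2 (x = -1/2*9 = -9/2 ≈ -4.5000)
k(y) = 2 (k(y) = 2 - 0/y = 2 - 1/4*0 = 2 + 0 = 2)
V(j) = (-6 + j)*(4 + j) (V(j) = (j - 6)*(j + 4) = (-6 + j)*(4 + j))
K = -120 (K = (2*(-6))*10 = -12*10 = -120)
K*V(x) = -120*(-24 + (-9/2)**2 - 2*(-9/2)) = -120*(-24 + 81/4 + 9) = -120*21/4 = -630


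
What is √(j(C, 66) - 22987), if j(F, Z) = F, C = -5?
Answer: 4*I*√1437 ≈ 151.63*I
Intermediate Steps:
√(j(C, 66) - 22987) = √(-5 - 22987) = √(-22992) = 4*I*√1437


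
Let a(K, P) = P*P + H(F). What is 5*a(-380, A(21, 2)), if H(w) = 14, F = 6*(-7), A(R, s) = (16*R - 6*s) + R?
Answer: 595195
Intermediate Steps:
A(R, s) = -6*s + 17*R (A(R, s) = (-6*s + 16*R) + R = -6*s + 17*R)
F = -42
a(K, P) = 14 + P**2 (a(K, P) = P*P + 14 = P**2 + 14 = 14 + P**2)
5*a(-380, A(21, 2)) = 5*(14 + (-6*2 + 17*21)**2) = 5*(14 + (-12 + 357)**2) = 5*(14 + 345**2) = 5*(14 + 119025) = 5*119039 = 595195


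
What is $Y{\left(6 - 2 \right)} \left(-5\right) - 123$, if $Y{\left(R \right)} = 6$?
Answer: $-153$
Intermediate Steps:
$Y{\left(6 - 2 \right)} \left(-5\right) - 123 = 6 \left(-5\right) - 123 = -30 - 123 = -153$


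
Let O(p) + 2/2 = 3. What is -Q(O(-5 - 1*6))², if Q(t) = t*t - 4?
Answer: 0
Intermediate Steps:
O(p) = 2 (O(p) = -1 + 3 = 2)
Q(t) = -4 + t² (Q(t) = t² - 4 = -4 + t²)
-Q(O(-5 - 1*6))² = -(-4 + 2²)² = -(-4 + 4)² = -1*0² = -1*0 = 0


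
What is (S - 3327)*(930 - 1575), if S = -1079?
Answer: 2841870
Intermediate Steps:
(S - 3327)*(930 - 1575) = (-1079 - 3327)*(930 - 1575) = -4406*(-645) = 2841870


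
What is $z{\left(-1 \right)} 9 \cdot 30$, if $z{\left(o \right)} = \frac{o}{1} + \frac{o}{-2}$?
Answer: $-135$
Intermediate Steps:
$z{\left(o \right)} = \frac{o}{2}$ ($z{\left(o \right)} = o 1 + o \left(- \frac{1}{2}\right) = o - \frac{o}{2} = \frac{o}{2}$)
$z{\left(-1 \right)} 9 \cdot 30 = \frac{1}{2} \left(-1\right) 9 \cdot 30 = \left(- \frac{1}{2}\right) 9 \cdot 30 = \left(- \frac{9}{2}\right) 30 = -135$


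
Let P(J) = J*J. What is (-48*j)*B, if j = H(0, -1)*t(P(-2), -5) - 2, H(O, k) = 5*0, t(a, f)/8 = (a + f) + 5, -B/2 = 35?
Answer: -6720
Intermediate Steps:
B = -70 (B = -2*35 = -70)
P(J) = J²
t(a, f) = 40 + 8*a + 8*f (t(a, f) = 8*((a + f) + 5) = 8*(5 + a + f) = 40 + 8*a + 8*f)
H(O, k) = 0
j = -2 (j = 0*(40 + 8*(-2)² + 8*(-5)) - 2 = 0*(40 + 8*4 - 40) - 2 = 0*(40 + 32 - 40) - 2 = 0*32 - 2 = 0 - 2 = -2)
(-48*j)*B = -48*(-2)*(-70) = 96*(-70) = -6720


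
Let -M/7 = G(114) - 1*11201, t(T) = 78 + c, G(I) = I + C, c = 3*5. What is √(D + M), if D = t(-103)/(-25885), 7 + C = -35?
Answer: √54315916670/835 ≈ 279.11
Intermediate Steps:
C = -42 (C = -7 - 35 = -42)
c = 15
G(I) = -42 + I (G(I) = I - 42 = -42 + I)
t(T) = 93 (t(T) = 78 + 15 = 93)
D = -3/835 (D = 93/(-25885) = 93*(-1/25885) = -3/835 ≈ -0.0035928)
M = 77903 (M = -7*((-42 + 114) - 1*11201) = -7*(72 - 11201) = -7*(-11129) = 77903)
√(D + M) = √(-3/835 + 77903) = √(65049002/835) = √54315916670/835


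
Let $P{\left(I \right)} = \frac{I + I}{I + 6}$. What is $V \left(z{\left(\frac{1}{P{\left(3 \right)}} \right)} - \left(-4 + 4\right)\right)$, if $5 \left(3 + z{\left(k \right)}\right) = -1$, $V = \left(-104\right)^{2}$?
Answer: $- \frac{173056}{5} \approx -34611.0$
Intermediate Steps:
$P{\left(I \right)} = \frac{2 I}{6 + I}$
$V = 10816$
$z{\left(k \right)} = - \frac{16}{5}$ ($z{\left(k \right)} = -3 + \frac{1}{5} \left(-1\right) = -3 - \frac{1}{5} = - \frac{16}{5}$)
$V \left(z{\left(\frac{1}{P{\left(3 \right)}} \right)} - \left(-4 + 4\right)\right) = 10816 \left(- \frac{16}{5} - \left(-4 + 4\right)\right) = 10816 \left(- \frac{16}{5} - 0\right) = 10816 \left(- \frac{16}{5} + 0\right) = 10816 \left(- \frac{16}{5}\right) = - \frac{173056}{5}$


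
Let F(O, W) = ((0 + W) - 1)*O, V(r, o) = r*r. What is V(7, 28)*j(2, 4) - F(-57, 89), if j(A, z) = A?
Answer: 5114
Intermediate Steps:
V(r, o) = r**2
F(O, W) = O*(-1 + W) (F(O, W) = (W - 1)*O = (-1 + W)*O = O*(-1 + W))
V(7, 28)*j(2, 4) - F(-57, 89) = 7**2*2 - (-57)*(-1 + 89) = 49*2 - (-57)*88 = 98 - 1*(-5016) = 98 + 5016 = 5114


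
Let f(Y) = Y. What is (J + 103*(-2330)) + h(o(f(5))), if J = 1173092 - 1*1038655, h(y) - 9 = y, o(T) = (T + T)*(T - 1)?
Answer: -105504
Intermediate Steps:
o(T) = 2*T*(-1 + T) (o(T) = (2*T)*(-1 + T) = 2*T*(-1 + T))
h(y) = 9 + y
J = 134437 (J = 1173092 - 1038655 = 134437)
(J + 103*(-2330)) + h(o(f(5))) = (134437 + 103*(-2330)) + (9 + 2*5*(-1 + 5)) = (134437 - 239990) + (9 + 2*5*4) = -105553 + (9 + 40) = -105553 + 49 = -105504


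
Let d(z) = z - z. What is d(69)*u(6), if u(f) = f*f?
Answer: 0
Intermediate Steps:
u(f) = f²
d(z) = 0
d(69)*u(6) = 0*6² = 0*36 = 0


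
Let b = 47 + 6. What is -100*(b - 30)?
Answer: -2300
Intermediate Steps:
b = 53
-100*(b - 30) = -100*(53 - 30) = -100*23 = -2300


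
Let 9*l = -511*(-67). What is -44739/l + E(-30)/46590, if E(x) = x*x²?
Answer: -656130303/53170061 ≈ -12.340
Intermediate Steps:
l = 34237/9 (l = (-511*(-67))/9 = (⅑)*34237 = 34237/9 ≈ 3804.1)
E(x) = x³
-44739/l + E(-30)/46590 = -44739/34237/9 + (-30)³/46590 = -44739*9/34237 - 27000*1/46590 = -402651/34237 - 900/1553 = -656130303/53170061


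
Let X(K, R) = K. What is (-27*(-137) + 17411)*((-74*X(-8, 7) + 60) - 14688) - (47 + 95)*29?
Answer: -296304078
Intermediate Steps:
(-27*(-137) + 17411)*((-74*X(-8, 7) + 60) - 14688) - (47 + 95)*29 = (-27*(-137) + 17411)*((-74*(-8) + 60) - 14688) - (47 + 95)*29 = (3699 + 17411)*((592 + 60) - 14688) - 142*29 = 21110*(652 - 14688) - 1*4118 = 21110*(-14036) - 4118 = -296299960 - 4118 = -296304078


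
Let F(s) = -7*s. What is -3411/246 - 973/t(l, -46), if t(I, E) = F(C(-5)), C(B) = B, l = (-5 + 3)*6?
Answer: -17083/410 ≈ -41.666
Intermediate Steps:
l = -12 (l = -2*6 = -12)
t(I, E) = 35 (t(I, E) = -7*(-5) = 35)
-3411/246 - 973/t(l, -46) = -3411/246 - 973/35 = -3411*1/246 - 973*1/35 = -1137/82 - 139/5 = -17083/410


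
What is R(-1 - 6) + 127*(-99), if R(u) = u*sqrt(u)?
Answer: -12573 - 7*I*sqrt(7) ≈ -12573.0 - 18.52*I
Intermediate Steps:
R(u) = u**(3/2)
R(-1 - 6) + 127*(-99) = (-1 - 6)**(3/2) + 127*(-99) = (-7)**(3/2) - 12573 = -7*I*sqrt(7) - 12573 = -12573 - 7*I*sqrt(7)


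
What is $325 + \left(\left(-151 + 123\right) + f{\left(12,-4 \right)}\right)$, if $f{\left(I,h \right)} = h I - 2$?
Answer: $247$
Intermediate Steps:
$f{\left(I,h \right)} = -2 + I h$ ($f{\left(I,h \right)} = I h - 2 = -2 + I h$)
$325 + \left(\left(-151 + 123\right) + f{\left(12,-4 \right)}\right) = 325 + \left(\left(-151 + 123\right) + \left(-2 + 12 \left(-4\right)\right)\right) = 325 - 78 = 247$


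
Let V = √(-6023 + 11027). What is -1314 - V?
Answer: -1314 - 6*√139 ≈ -1384.7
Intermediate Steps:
V = 6*√139 (V = √5004 = 6*√139 ≈ 70.739)
-1314 - V = -1314 - 6*√139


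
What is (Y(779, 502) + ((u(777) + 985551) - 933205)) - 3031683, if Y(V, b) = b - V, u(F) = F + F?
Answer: -2978060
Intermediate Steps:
u(F) = 2*F
(Y(779, 502) + ((u(777) + 985551) - 933205)) - 3031683 = ((502 - 1*779) + ((2*777 + 985551) - 933205)) - 3031683 = ((502 - 779) + ((1554 + 985551) - 933205)) - 3031683 = (-277 + (987105 - 933205)) - 3031683 = (-277 + 53900) - 3031683 = 53623 - 3031683 = -2978060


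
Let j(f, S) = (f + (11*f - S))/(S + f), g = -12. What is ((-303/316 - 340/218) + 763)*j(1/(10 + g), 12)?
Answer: -235746225/198053 ≈ -1190.3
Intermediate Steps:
j(f, S) = (-S + 12*f)/(S + f) (j(f, S) = (f + (-S + 11*f))/(S + f) = (-S + 12*f)/(S + f))
((-303/316 - 340/218) + 763)*j(1/(10 + g), 12) = ((-303/316 - 340/218) + 763)*((-1*12 + 12/(10 - 12))/(12 + 1/(10 - 12))) = ((-303*1/316 - 340*1/218) + 763)*((-12 + 12/(-2))/(12 + 1/(-2))) = ((-303/316 - 170/109) + 763)*((-12 + 12*(-½))/(12 - ½)) = (-86747/34444 + 763)*((-12 - 6)/(23/2)) = 26194025*((2/23)*(-18))/34444 = (26194025/34444)*(-36/23) = -235746225/198053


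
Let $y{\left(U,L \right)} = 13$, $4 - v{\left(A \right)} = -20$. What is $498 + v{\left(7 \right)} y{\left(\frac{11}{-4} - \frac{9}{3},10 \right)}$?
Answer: $810$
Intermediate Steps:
$v{\left(A \right)} = 24$ ($v{\left(A \right)} = 4 - -20 = 4 + 20 = 24$)
$498 + v{\left(7 \right)} y{\left(\frac{11}{-4} - \frac{9}{3},10 \right)} = 498 + 24 \cdot 13 = 498 + 312 = 810$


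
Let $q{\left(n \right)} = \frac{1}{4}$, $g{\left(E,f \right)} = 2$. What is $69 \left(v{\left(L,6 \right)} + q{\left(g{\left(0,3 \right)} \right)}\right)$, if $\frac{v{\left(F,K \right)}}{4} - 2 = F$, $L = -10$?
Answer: $- \frac{8763}{4} \approx -2190.8$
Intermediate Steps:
$v{\left(F,K \right)} = 8 + 4 F$
$q{\left(n \right)} = \frac{1}{4}$
$69 \left(v{\left(L,6 \right)} + q{\left(g{\left(0,3 \right)} \right)}\right) = 69 \left(\left(8 + 4 \left(-10\right)\right) + \frac{1}{4}\right) = 69 \left(\left(8 - 40\right) + \frac{1}{4}\right) = 69 \left(-32 + \frac{1}{4}\right) = 69 \left(- \frac{127}{4}\right) = - \frac{8763}{4}$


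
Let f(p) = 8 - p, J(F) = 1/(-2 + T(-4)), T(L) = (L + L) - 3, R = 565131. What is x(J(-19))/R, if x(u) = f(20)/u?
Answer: 52/188377 ≈ 0.00027604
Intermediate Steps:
T(L) = -3 + 2*L (T(L) = 2*L - 3 = -3 + 2*L)
J(F) = -1/13 (J(F) = 1/(-2 + (-3 + 2*(-4))) = 1/(-2 + (-3 - 8)) = 1/(-2 - 11) = 1/(-13) = -1/13)
x(u) = -12/u (x(u) = (8 - 1*20)/u = (8 - 20)/u = -12/u)
x(J(-19))/R = -12/(-1/13)/565131 = -12*(-13)*(1/565131) = 156*(1/565131) = 52/188377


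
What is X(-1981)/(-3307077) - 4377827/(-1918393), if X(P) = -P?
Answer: 14474010645146/6344273367261 ≈ 2.2814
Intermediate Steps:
X(-1981)/(-3307077) - 4377827/(-1918393) = -1*(-1981)/(-3307077) - 4377827/(-1918393) = 1981*(-1/3307077) - 4377827*(-1/1918393) = -1981/3307077 + 4377827/1918393 = 14474010645146/6344273367261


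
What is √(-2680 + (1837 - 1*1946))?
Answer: I*√2789 ≈ 52.811*I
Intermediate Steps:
√(-2680 + (1837 - 1*1946)) = √(-2680 + (1837 - 1946)) = √(-2680 - 109) = √(-2789) = I*√2789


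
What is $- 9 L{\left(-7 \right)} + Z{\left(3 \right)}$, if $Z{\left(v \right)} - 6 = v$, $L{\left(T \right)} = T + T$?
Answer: $135$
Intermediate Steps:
$L{\left(T \right)} = 2 T$
$Z{\left(v \right)} = 6 + v$
$- 9 L{\left(-7 \right)} + Z{\left(3 \right)} = - 9 \cdot 2 \left(-7\right) + \left(6 + 3\right) = \left(-9\right) \left(-14\right) + 9 = 126 + 9 = 135$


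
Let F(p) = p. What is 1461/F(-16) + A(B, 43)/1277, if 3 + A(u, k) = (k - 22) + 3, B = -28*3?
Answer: -1865361/20432 ≈ -91.296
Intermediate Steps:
B = -84
A(u, k) = -22 + k (A(u, k) = -3 + ((k - 22) + 3) = -3 + ((-22 + k) + 3) = -3 + (-19 + k) = -22 + k)
1461/F(-16) + A(B, 43)/1277 = 1461/(-16) + (-22 + 43)/1277 = 1461*(-1/16) + 21*(1/1277) = -1461/16 + 21/1277 = -1865361/20432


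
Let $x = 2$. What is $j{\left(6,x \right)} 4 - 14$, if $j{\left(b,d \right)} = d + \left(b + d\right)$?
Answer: $26$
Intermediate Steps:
$j{\left(b,d \right)} = b + 2 d$
$j{\left(6,x \right)} 4 - 14 = \left(6 + 2 \cdot 2\right) 4 - 14 = \left(6 + 4\right) 4 - 14 = 10 \cdot 4 - 14 = 40 - 14 = 26$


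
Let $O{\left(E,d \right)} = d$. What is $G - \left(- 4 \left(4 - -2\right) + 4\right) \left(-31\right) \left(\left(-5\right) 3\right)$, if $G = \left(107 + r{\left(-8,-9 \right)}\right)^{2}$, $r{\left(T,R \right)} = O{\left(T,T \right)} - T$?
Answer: $20749$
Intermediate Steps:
$r{\left(T,R \right)} = 0$ ($r{\left(T,R \right)} = T - T = 0$)
$G = 11449$ ($G = \left(107 + 0\right)^{2} = 107^{2} = 11449$)
$G - \left(- 4 \left(4 - -2\right) + 4\right) \left(-31\right) \left(\left(-5\right) 3\right) = 11449 - \left(- 4 \left(4 - -2\right) + 4\right) \left(-31\right) \left(\left(-5\right) 3\right) = 11449 - \left(- 4 \left(4 + 2\right) + 4\right) \left(-31\right) \left(-15\right) = 11449 - \left(\left(-4\right) 6 + 4\right) \left(-31\right) \left(-15\right) = 11449 - \left(-24 + 4\right) \left(-31\right) \left(-15\right) = 11449 - \left(-20\right) \left(-31\right) \left(-15\right) = 11449 - 620 \left(-15\right) = 11449 - -9300 = 11449 + 9300 = 20749$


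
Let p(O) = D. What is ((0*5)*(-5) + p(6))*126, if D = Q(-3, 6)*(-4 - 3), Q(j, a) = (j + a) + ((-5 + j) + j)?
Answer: 7056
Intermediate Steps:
Q(j, a) = -5 + a + 3*j (Q(j, a) = (a + j) + (-5 + 2*j) = -5 + a + 3*j)
D = 56 (D = (-5 + 6 + 3*(-3))*(-4 - 3) = (-5 + 6 - 9)*(-7) = -8*(-7) = 56)
p(O) = 56
((0*5)*(-5) + p(6))*126 = ((0*5)*(-5) + 56)*126 = (0*(-5) + 56)*126 = (0 + 56)*126 = 56*126 = 7056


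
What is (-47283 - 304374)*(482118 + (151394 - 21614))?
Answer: -215178214986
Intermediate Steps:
(-47283 - 304374)*(482118 + (151394 - 21614)) = -351657*(482118 + 129780) = -351657*611898 = -215178214986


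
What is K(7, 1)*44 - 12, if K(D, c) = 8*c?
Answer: 340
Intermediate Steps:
K(7, 1)*44 - 12 = (8*1)*44 - 12 = 8*44 - 12 = 352 - 12 = 340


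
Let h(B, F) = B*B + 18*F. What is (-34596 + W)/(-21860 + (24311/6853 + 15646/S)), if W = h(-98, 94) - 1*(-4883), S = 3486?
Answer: 31426713549/37288126264 ≈ 0.84281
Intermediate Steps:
h(B, F) = B² + 18*F
W = 16179 (W = ((-98)² + 18*94) - 1*(-4883) = (9604 + 1692) + 4883 = 11296 + 4883 = 16179)
(-34596 + W)/(-21860 + (24311/6853 + 15646/S)) = (-34596 + 16179)/(-21860 + (24311/6853 + 15646/3486)) = -18417/(-21860 + (24311*(1/6853) + 15646*(1/3486))) = -18417/(-21860 + (3473/979 + 7823/1743)) = -18417/(-21860 + 13712156/1706397) = -18417/(-37288126264/1706397) = -18417*(-1706397/37288126264) = 31426713549/37288126264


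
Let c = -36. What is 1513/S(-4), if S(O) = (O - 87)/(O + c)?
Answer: 60520/91 ≈ 665.05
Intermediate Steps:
S(O) = (-87 + O)/(-36 + O) (S(O) = (O - 87)/(O - 36) = (-87 + O)/(-36 + O))
1513/S(-4) = 1513/(((-87 - 4)/(-36 - 4))) = 1513/((-91/(-40))) = 1513/((-1/40*(-91))) = 1513/(91/40) = 1513*(40/91) = 60520/91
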